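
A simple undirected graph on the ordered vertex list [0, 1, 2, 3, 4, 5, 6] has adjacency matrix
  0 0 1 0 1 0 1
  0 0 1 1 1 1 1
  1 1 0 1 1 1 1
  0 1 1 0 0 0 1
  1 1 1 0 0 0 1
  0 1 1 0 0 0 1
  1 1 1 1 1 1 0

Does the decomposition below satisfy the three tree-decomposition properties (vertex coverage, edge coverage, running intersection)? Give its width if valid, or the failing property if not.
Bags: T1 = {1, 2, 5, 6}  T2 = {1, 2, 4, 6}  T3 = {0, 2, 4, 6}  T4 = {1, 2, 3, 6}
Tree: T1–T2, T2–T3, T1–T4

Yes; width 3.

Every vertex of G appears in some bag (union = {0, 1, 2, 3, 4, 5, 6}); every edge is covered by a bag; and for each vertex v the set of bags containing v is connected in the bag tree. The decomposition is therefore valid. The largest bag has 4 vertices, so the width is 3.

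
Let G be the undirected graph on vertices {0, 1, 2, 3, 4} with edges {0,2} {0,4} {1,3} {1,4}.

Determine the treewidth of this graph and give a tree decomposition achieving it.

Treewidth 1.
One optimal decomposition is:
Bags: B1 = {0, 2}  B2 = {0, 4}  B3 = {1, 4}  B4 = {1, 3}
Tree: B1–B2, B2–B3, B3–B4

Each bag holds 2 vertices, so the decomposition has width 1, which upper-bounds the treewidth. Any graph with an edge has treewidth ≥ 1, and G has the edge 2–0. The upper and lower bounds meet at 1, so that is the treewidth.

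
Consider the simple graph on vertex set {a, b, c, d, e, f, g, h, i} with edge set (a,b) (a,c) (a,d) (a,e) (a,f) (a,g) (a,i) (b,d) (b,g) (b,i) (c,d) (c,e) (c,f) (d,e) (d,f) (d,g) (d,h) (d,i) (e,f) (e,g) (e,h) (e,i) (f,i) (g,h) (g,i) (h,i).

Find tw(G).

A width-4 tree decomposition is:
Bags: B1 = {a, d, e, g, i}  B2 = {a, b, d, g, i}  B3 = {d, e, g, h, i}  B4 = {a, d, e, f, i}  B5 = {a, c, d, e, f}
Tree: B1–B2, B1–B3, B1–B4, B4–B5
The largest bag has 5 vertices, giving width 4; this decomposition certifies tw(G) ≤ 4. On the other hand G contains the 5-clique {a, c, d, e, f}. A clique must lie in a single bag of any decomposition, so no decomposition can have width below 4. Therefore the treewidth is 4.

4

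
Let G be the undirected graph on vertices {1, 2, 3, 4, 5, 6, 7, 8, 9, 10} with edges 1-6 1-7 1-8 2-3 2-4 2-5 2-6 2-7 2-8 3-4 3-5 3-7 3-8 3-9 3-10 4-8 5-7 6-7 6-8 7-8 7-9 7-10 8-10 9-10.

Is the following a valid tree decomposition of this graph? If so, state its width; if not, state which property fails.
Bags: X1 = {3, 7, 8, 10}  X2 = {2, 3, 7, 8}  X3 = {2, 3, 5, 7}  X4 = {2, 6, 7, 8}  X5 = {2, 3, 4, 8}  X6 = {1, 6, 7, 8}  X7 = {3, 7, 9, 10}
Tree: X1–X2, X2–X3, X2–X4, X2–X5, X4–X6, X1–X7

Every vertex of G appears in some bag (union = {1, 2, 3, 4, 5, 6, 7, 8, 9, 10}); every edge is covered by a bag; and for each vertex v the set of bags containing v is connected in the bag tree. The decomposition is therefore valid. The largest bag has 4 vertices, so the width is 3.

Yes; width 3.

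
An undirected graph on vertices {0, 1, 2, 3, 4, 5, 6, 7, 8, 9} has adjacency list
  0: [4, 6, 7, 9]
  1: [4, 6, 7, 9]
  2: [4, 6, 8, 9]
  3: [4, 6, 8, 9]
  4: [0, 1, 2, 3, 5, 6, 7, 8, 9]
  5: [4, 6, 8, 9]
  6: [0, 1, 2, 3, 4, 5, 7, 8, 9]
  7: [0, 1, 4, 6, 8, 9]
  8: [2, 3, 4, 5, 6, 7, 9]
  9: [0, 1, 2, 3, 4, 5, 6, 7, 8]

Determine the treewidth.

A width-4 tree decomposition is:
Bags: B1 = {4, 5, 6, 8, 9}  B2 = {3, 4, 6, 8, 9}  B3 = {4, 6, 7, 8, 9}  B4 = {1, 4, 6, 7, 9}  B5 = {2, 4, 6, 8, 9}  B6 = {0, 4, 6, 7, 9}
Tree: B1–B2, B1–B3, B3–B4, B3–B5, B4–B6
The largest bag has 5 vertices, giving width 4; this decomposition certifies tw(G) ≤ 4. On the other hand G contains the 5-clique {0, 4, 6, 7, 9}. A clique must lie in a single bag of any decomposition, so no decomposition can have width below 4. Therefore the treewidth is 4.

4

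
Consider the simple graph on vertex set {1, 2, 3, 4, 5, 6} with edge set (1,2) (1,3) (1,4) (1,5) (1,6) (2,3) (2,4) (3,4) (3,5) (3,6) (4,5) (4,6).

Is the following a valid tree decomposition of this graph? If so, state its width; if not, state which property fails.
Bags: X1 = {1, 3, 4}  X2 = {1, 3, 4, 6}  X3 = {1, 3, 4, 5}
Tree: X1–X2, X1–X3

No — vertex 2 appears in no bag.

A tree decomposition must satisfy three properties: every vertex lies in some bag; for every edge, both endpoints lie together in some bag; and for every vertex, the bags containing it form a connected subtree. Here vertex 2 appears in no bag, so the decomposition is invalid.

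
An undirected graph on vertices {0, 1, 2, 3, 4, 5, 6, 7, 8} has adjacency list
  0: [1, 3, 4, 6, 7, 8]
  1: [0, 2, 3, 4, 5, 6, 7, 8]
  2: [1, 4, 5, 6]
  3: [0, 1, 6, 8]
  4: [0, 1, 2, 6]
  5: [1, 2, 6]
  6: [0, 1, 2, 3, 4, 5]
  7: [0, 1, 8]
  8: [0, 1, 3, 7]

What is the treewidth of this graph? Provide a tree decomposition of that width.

Treewidth 3.
One such decomposition:
Bags: B1 = {0, 1, 4, 6}  B2 = {0, 1, 3, 6}  B3 = {1, 2, 4, 6}  B4 = {1, 2, 5, 6}  B5 = {0, 1, 3, 8}  B6 = {0, 1, 7, 8}
Tree: B1–B2, B1–B3, B3–B4, B2–B5, B5–B6

Each bag holds 4 vertices, so the decomposition has width 3, which upper-bounds the treewidth. Conversely, {0, 1, 3, 8} is a clique of size 4, and the vertices of any clique must share a bag in every tree decomposition; so some bag has ≥ 4 vertices and tw(G) ≥ 3. Therefore the treewidth is 3.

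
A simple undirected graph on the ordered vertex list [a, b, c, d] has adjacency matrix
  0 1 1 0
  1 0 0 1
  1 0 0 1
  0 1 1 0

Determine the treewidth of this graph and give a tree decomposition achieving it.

Treewidth 2.
Bags: B1 = {a, b, d}  B2 = {a, c, d}
Tree: B1–B2

Every bag has size at most 3, so the width is 3 − 1 = 2 and tw(G) ≤ 2. Since a–b–d–c–a is a cycle in G, G is not acyclic. Forests are exactly the graphs of treewidth ≤ 1, so tw(G) ≥ 2. Hence tw(G) = 2 exactly.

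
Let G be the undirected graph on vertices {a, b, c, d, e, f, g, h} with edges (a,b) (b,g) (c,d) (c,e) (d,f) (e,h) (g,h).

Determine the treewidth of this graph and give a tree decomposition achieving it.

The largest bag has 2 vertices, giving width 1; this decomposition certifies tw(G) ≤ 1. Since G has at least one edge (e.g. a–b), it is not an edgeless graph, so tw(G) ≥ 1. Hence tw(G) = 1 exactly.

Treewidth 1.
One optimal decomposition is:
Bags: B1 = {a, b}  B2 = {b, g}  B3 = {g, h}  B4 = {e, h}  B5 = {c, e}  B6 = {c, d}  B7 = {d, f}
Tree: B1–B2, B2–B3, B3–B4, B4–B5, B5–B6, B6–B7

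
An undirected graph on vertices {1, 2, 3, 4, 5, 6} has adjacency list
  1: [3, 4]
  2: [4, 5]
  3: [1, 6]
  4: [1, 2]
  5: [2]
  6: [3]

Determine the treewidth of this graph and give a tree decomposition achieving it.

Treewidth 1.
One optimal decomposition is:
Bags: B1 = {2, 5}  B2 = {2, 4}  B3 = {1, 4}  B4 = {1, 3}  B5 = {3, 6}
Tree: B1–B2, B2–B3, B3–B4, B4–B5

The largest bag has 2 vertices, giving width 1; this decomposition certifies tw(G) ≤ 1. Any graph with an edge has treewidth ≥ 1, and G has the edge 5–2. The upper and lower bounds meet at 1, so that is the treewidth.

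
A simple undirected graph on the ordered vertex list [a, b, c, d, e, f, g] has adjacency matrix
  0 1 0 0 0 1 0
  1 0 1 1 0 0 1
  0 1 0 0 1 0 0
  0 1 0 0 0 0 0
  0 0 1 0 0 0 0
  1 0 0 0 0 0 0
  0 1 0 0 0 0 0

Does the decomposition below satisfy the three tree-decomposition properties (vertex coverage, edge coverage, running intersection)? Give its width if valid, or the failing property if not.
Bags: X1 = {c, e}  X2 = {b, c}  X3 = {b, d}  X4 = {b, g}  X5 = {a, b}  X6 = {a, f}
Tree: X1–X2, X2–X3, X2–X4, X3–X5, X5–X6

Yes; width 1.

Every vertex of G appears in some bag (union = {a, b, c, d, e, f, g}); every edge is covered by a bag; and for each vertex v the set of bags containing v is connected in the bag tree. The decomposition is therefore valid. The largest bag has 2 vertices, so the width is 1.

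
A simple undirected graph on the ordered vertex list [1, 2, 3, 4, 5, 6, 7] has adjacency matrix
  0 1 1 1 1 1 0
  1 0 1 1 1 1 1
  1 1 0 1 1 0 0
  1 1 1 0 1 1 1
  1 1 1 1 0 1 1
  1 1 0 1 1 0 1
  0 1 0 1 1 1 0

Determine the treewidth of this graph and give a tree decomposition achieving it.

Treewidth 4.
One optimal decomposition is:
Bags: B1 = {2, 4, 5, 6, 7}  B2 = {1, 2, 4, 5, 6}  B3 = {1, 2, 3, 4, 5}
Tree: B1–B2, B2–B3

Each bag holds 5 vertices, so the decomposition has width 4, which upper-bounds the treewidth. Conversely, {1, 2, 3, 4, 5} is a clique of size 5, and the vertices of any clique must share a bag in every tree decomposition; so some bag has ≥ 5 vertices and tw(G) ≥ 4. The upper and lower bounds meet at 4, so that is the treewidth.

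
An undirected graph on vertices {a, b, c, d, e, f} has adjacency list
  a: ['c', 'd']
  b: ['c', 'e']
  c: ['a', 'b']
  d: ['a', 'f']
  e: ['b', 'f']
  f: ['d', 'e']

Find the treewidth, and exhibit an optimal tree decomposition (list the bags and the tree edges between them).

The largest bag has 3 vertices, giving width 2; this decomposition certifies tw(G) ≤ 2. Since b–e–f–d–a–c–b is a cycle in G, G is not acyclic. Forests are exactly the graphs of treewidth ≤ 1, so tw(G) ≥ 2. Therefore the treewidth is 2.

Treewidth 2.
One such decomposition:
Bags: B1 = {b, e, f}  B2 = {b, d, f}  B3 = {a, b, d}  B4 = {a, b, c}
Tree: B1–B2, B2–B3, B3–B4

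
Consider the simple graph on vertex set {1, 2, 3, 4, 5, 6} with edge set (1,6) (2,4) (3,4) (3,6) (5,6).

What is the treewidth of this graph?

A width-1 tree decomposition is:
Bags: B1 = {3, 6}  B2 = {3, 4}  B3 = {5, 6}  B4 = {1, 6}  B5 = {2, 4}
Tree: B1–B2, B1–B3, B1–B4, B2–B5
Each bag holds 2 vertices, so the decomposition has width 1, which upper-bounds the treewidth. G has an edge, so its treewidth is at least 1. Therefore the treewidth is 1.

1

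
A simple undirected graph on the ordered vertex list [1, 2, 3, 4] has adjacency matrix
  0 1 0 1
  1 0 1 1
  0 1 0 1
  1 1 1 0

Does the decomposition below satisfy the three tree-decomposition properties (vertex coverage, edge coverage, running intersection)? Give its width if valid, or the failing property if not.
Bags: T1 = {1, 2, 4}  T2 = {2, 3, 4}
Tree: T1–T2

Yes; width 2.

Every vertex of G appears in some bag (union = {1, 2, 3, 4}); every edge is covered by a bag; and for each vertex v the set of bags containing v is connected in the bag tree. The decomposition is therefore valid. The largest bag has 3 vertices, so the width is 2.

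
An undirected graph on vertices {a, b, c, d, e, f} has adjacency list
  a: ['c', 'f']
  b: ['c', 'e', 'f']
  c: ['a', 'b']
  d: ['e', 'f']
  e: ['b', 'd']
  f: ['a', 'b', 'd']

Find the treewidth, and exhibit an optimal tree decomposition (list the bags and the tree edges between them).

Treewidth 2.
One such decomposition:
Bags: B1 = {a, b, c}  B2 = {a, b, f}  B3 = {b, e, f}  B4 = {d, e, f}
Tree: B1–B2, B2–B3, B3–B4

Every bag has size at most 3, so the width is 3 − 1 = 2 and tw(G) ≤ 2. For the lower bound, G contains the cycle c–a–f–b–c, so G is not a forest; only forests have treewidth ≤ 1, hence tw(G) ≥ 2. Hence tw(G) = 2 exactly.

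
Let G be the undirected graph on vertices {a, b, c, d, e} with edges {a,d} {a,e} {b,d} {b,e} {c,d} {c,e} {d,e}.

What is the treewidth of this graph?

2

A width-2 tree decomposition is:
Bags: B1 = {a, d, e}  B2 = {b, d, e}  B3 = {c, d, e}
Tree: B1–B2, B2–B3
Every bag has size at most 3, so the width is 3 − 1 = 2 and tw(G) ≤ 2. Conversely, {c, d, e} is a clique of size 3, and the vertices of any clique must share a bag in every tree decomposition; so some bag has ≥ 3 vertices and tw(G) ≥ 2. Combining the bounds, tw(G) = 2.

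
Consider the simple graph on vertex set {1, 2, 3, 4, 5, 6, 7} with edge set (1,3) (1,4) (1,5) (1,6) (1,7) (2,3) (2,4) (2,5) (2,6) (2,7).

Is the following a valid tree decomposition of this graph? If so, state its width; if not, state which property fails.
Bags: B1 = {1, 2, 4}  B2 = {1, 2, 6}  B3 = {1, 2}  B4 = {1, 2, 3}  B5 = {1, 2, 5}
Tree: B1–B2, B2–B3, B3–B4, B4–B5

No — vertex 7 appears in no bag.

A tree decomposition must satisfy three properties: every vertex lies in some bag; for every edge, both endpoints lie together in some bag; and for every vertex, the bags containing it form a connected subtree. Here vertex 7 appears in no bag, so the decomposition is invalid.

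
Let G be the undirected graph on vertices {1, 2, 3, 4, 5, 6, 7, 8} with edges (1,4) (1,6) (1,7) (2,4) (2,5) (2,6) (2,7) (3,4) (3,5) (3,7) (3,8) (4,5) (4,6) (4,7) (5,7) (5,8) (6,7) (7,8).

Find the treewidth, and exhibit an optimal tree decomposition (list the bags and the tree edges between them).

Every bag has size at most 4, so the width is 4 − 1 = 3 and tw(G) ≤ 3. On the other hand G contains the 4-clique {3, 5, 7, 8}. A clique must lie in a single bag of any decomposition, so no decomposition can have width below 3. Combining the bounds, tw(G) = 3.

Treewidth 3.
Bags: B1 = {2, 4, 5, 7}  B2 = {2, 4, 6, 7}  B3 = {3, 4, 5, 7}  B4 = {1, 4, 6, 7}  B5 = {3, 5, 7, 8}
Tree: B1–B2, B1–B3, B2–B4, B3–B5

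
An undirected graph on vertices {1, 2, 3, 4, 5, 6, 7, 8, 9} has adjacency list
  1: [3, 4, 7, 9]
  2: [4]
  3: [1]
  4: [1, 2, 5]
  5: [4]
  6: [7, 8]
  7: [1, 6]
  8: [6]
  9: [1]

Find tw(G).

1

A width-1 tree decomposition is:
Bags: B1 = {1, 4}  B2 = {1, 9}  B3 = {2, 4}  B4 = {4, 5}  B5 = {1, 7}  B6 = {6, 7}  B7 = {1, 3}  B8 = {6, 8}
Tree: B1–B2, B1–B3, B3–B4, B2–B5, B5–B6, B2–B7, B6–B8
The largest bag has 2 vertices, giving width 1; this decomposition certifies tw(G) ≤ 1. Any graph with an edge has treewidth ≥ 1, and G has the edge 1–4. The upper and lower bounds meet at 1, so that is the treewidth.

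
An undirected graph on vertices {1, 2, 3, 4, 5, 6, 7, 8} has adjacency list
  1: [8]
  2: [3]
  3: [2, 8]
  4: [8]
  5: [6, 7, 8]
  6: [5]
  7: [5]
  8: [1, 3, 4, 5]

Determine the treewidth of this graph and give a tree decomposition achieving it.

Treewidth 1.
One optimal decomposition is:
Bags: B1 = {5, 8}  B2 = {5, 7}  B3 = {4, 8}  B4 = {5, 6}  B5 = {3, 8}  B6 = {2, 3}  B7 = {1, 8}
Tree: B1–B2, B1–B3, B1–B4, B1–B5, B5–B6, B3–B7

Each bag holds 2 vertices, so the decomposition has width 1, which upper-bounds the treewidth. G has an edge, so its treewidth is at least 1. The upper and lower bounds meet at 1, so that is the treewidth.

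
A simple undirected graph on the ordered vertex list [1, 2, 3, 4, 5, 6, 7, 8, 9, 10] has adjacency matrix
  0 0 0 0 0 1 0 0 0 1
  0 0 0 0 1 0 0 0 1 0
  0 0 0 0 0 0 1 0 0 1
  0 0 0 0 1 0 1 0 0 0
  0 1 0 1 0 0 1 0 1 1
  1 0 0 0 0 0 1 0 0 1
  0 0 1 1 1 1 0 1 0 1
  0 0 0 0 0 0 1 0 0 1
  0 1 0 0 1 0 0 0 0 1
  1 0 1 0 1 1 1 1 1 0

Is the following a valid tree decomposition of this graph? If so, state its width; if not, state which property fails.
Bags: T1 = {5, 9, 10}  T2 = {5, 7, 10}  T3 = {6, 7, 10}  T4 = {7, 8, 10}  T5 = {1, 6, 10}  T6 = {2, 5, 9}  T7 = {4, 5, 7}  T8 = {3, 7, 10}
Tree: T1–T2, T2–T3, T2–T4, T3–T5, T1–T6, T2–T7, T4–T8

Yes; width 2.

Vertex coverage: the bags together contain {1, 2, 3, 4, 5, 6, 7, 8, 9, 10}, the full vertex set. Edge coverage: each edge of G has both endpoints in at least one bag. Running intersection: for every vertex, the bags containing it form a connected subtree. All three properties hold, so this is a valid tree decomposition of width max|bag| − 1 = 2, and hence tw(G) ≤ 2.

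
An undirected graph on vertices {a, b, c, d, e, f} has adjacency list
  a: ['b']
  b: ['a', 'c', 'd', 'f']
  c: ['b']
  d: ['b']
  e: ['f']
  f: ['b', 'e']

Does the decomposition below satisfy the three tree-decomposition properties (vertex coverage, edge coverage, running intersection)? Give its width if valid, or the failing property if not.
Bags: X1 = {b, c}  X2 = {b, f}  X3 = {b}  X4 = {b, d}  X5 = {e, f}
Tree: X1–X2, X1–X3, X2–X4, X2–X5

No — vertex a appears in no bag.

A tree decomposition must satisfy three properties: every vertex lies in some bag; for every edge, both endpoints lie together in some bag; and for every vertex, the bags containing it form a connected subtree. Here vertex a appears in no bag, so the decomposition is invalid.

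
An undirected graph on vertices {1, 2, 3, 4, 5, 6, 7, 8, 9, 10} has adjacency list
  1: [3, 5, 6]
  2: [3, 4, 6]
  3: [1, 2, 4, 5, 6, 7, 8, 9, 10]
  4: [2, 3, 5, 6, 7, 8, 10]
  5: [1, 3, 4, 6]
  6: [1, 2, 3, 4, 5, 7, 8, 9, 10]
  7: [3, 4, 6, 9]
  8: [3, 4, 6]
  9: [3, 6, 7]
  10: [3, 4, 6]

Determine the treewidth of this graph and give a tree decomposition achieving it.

Every bag has size at most 4, so the width is 4 − 1 = 3 and tw(G) ≤ 3. For the lower bound, the 4 vertices {1, 3, 5, 6} are pairwise adjacent, and any tree decomposition puts a clique entirely inside one bag — forcing width ≥ 3. Combining the bounds, tw(G) = 3.

Treewidth 3.
Bags: B1 = {3, 4, 6, 10}  B2 = {3, 4, 5, 6}  B3 = {3, 4, 6, 7}  B4 = {3, 4, 6, 8}  B5 = {1, 3, 5, 6}  B6 = {3, 6, 7, 9}  B7 = {2, 3, 4, 6}
Tree: B1–B2, B1–B3, B1–B4, B2–B5, B3–B6, B3–B7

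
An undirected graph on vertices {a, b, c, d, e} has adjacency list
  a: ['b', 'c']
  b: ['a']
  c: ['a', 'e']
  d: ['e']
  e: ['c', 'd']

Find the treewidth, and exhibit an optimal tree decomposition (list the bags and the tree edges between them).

Every bag has size at most 2, so the width is 2 − 1 = 1 and tw(G) ≤ 1. Any graph with an edge has treewidth ≥ 1, and G has the edge d–e. The upper and lower bounds meet at 1, so that is the treewidth.

Treewidth 1.
One optimal decomposition is:
Bags: B1 = {d, e}  B2 = {c, e}  B3 = {a, c}  B4 = {a, b}
Tree: B1–B2, B2–B3, B3–B4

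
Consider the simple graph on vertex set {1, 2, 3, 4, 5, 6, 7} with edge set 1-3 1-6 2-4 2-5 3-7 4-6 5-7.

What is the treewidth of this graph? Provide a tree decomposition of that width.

Each bag holds 3 vertices, so the decomposition has width 2, which upper-bounds the treewidth. Since 2–4–6–1–3–7–5–2 is a cycle in G, G is not acyclic. Forests are exactly the graphs of treewidth ≤ 1, so tw(G) ≥ 2. Therefore the treewidth is 2.

Treewidth 2.
Bags: B1 = {2, 4, 6}  B2 = {1, 2, 6}  B3 = {1, 2, 3}  B4 = {2, 3, 7}  B5 = {2, 5, 7}
Tree: B1–B2, B2–B3, B3–B4, B4–B5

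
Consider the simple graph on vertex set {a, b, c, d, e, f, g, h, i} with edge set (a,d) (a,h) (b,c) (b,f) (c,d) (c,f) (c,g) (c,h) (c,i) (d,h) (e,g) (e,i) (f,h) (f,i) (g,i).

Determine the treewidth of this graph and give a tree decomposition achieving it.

Treewidth 2.
Bags: B1 = {c, d, h}  B2 = {c, f, h}  B3 = {c, f, i}  B4 = {c, g, i}  B5 = {e, g, i}  B6 = {a, d, h}  B7 = {b, c, f}
Tree: B1–B2, B2–B3, B3–B4, B4–B5, B1–B6, B3–B7

Every bag has size at most 3, so the width is 3 − 1 = 2 and tw(G) ≤ 2. On the other hand G contains the 3-clique {e, g, i}. A clique must lie in a single bag of any decomposition, so no decomposition can have width below 2. The upper and lower bounds meet at 2, so that is the treewidth.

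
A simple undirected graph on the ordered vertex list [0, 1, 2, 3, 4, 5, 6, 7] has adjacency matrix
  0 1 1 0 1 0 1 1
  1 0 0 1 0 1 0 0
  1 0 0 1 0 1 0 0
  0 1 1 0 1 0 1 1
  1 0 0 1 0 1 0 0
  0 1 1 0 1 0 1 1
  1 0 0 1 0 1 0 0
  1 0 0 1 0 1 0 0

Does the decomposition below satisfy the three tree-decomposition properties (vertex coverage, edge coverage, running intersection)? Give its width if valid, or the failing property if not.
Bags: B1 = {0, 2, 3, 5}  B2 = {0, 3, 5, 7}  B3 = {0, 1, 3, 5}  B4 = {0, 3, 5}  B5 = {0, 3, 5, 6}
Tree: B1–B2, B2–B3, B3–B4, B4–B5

No — vertex 4 appears in no bag.

A tree decomposition must satisfy three properties: every vertex lies in some bag; for every edge, both endpoints lie together in some bag; and for every vertex, the bags containing it form a connected subtree. Here vertex 4 appears in no bag, so the decomposition is invalid.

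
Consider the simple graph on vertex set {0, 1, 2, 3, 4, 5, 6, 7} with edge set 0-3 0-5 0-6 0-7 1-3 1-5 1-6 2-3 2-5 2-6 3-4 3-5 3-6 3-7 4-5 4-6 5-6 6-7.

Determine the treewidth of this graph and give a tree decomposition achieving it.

Each bag holds 4 vertices, so the decomposition has width 3, which upper-bounds the treewidth. Conversely, {0, 3, 5, 6} is a clique of size 4, and the vertices of any clique must share a bag in every tree decomposition; so some bag has ≥ 4 vertices and tw(G) ≥ 3. Combining the bounds, tw(G) = 3.

Treewidth 3.
One such decomposition:
Bags: B1 = {3, 4, 5, 6}  B2 = {2, 3, 5, 6}  B3 = {0, 3, 5, 6}  B4 = {0, 3, 6, 7}  B5 = {1, 3, 5, 6}
Tree: B1–B2, B2–B3, B3–B4, B3–B5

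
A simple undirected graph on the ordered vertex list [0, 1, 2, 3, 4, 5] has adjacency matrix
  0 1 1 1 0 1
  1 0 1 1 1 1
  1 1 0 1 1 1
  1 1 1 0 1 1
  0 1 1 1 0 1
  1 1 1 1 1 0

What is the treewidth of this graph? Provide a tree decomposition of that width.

Every bag has size at most 5, so the width is 5 − 1 = 4 and tw(G) ≤ 4. Conversely, {0, 1, 2, 3, 5} is a clique of size 5, and the vertices of any clique must share a bag in every tree decomposition; so some bag has ≥ 5 vertices and tw(G) ≥ 4. Combining the bounds, tw(G) = 4.

Treewidth 4.
One optimal decomposition is:
Bags: B1 = {1, 2, 3, 4, 5}  B2 = {0, 1, 2, 3, 5}
Tree: B1–B2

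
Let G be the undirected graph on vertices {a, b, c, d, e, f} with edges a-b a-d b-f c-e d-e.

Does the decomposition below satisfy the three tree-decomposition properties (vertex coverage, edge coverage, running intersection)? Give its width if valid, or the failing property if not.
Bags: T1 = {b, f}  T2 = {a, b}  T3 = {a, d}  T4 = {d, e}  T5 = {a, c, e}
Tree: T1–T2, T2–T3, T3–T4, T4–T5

A tree decomposition must satisfy three properties: every vertex lies in some bag; for every edge, both endpoints lie together in some bag; and for every vertex, the bags containing it form a connected subtree. Here bags containing vertex a are not connected in the tree, so the decomposition is invalid.

No — bags containing vertex a are not connected in the tree.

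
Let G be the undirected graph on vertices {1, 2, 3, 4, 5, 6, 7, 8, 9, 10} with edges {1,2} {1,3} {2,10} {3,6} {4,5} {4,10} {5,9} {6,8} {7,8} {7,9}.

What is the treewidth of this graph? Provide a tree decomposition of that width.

The largest bag has 3 vertices, giving width 2; this decomposition certifies tw(G) ≤ 2. Since 2–10–4–5–9–7–8–6–3–1–2 is a cycle in G, G is not acyclic. Forests are exactly the graphs of treewidth ≤ 1, so tw(G) ≥ 2. Therefore the treewidth is 2.

Treewidth 2.
One optimal decomposition is:
Bags: B1 = {2, 4, 10}  B2 = {2, 4, 5}  B3 = {2, 5, 9}  B4 = {2, 7, 9}  B5 = {2, 7, 8}  B6 = {2, 6, 8}  B7 = {2, 3, 6}  B8 = {1, 2, 3}
Tree: B1–B2, B2–B3, B3–B4, B4–B5, B5–B6, B6–B7, B7–B8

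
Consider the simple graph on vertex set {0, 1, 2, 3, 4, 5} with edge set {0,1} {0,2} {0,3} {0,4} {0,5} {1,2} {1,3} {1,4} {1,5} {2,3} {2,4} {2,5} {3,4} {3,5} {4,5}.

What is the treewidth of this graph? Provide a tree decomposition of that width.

Treewidth 5.
Bags: B1 = {0, 1, 2, 3, 4, 5}
Tree: (single bag)

A single bag containing all 6 vertices is trivially a valid decomposition of width 5. On the other hand G contains the 6-clique {0, 1, 2, 3, 4, 5}. A clique must lie in a single bag of any decomposition, so no decomposition can have width below 5. Combining the bounds, tw(G) = 5.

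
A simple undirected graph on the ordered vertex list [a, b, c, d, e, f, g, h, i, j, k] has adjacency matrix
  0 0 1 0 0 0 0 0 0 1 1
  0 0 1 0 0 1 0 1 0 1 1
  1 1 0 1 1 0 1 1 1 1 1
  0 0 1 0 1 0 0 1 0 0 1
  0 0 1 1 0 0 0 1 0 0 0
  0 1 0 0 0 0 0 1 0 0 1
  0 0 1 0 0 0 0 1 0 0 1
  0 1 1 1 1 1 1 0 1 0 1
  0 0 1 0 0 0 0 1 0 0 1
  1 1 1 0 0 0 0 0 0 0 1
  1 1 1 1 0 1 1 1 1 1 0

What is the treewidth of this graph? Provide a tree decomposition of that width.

Treewidth 3.
Bags: B1 = {b, c, h, k}  B2 = {c, g, h, k}  B3 = {b, f, h, k}  B4 = {b, c, j, k}  B5 = {c, h, i, k}  B6 = {c, d, h, k}  B7 = {c, d, e, h}  B8 = {a, c, j, k}
Tree: B1–B2, B1–B3, B1–B4, B2–B5, B1–B6, B6–B7, B4–B8

Each bag holds 4 vertices, so the decomposition has width 3, which upper-bounds the treewidth. For the lower bound, the 4 vertices {c, d, e, h} are pairwise adjacent, and any tree decomposition puts a clique entirely inside one bag — forcing width ≥ 3. Hence tw(G) = 3 exactly.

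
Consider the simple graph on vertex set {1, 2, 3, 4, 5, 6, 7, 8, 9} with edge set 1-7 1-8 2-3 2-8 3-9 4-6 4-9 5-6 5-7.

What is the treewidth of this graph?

2

A width-2 tree decomposition is:
Bags: B1 = {2, 3, 9}  B2 = {2, 4, 9}  B3 = {2, 4, 6}  B4 = {2, 5, 6}  B5 = {2, 5, 7}  B6 = {1, 2, 7}  B7 = {1, 2, 8}
Tree: B1–B2, B2–B3, B3–B4, B4–B5, B5–B6, B6–B7
Each bag holds 3 vertices, so the decomposition has width 2, which upper-bounds the treewidth. For the lower bound, G contains the cycle 2–3–9–4–6–5–7–1–8–2, so G is not a forest; only forests have treewidth ≤ 1, hence tw(G) ≥ 2. The upper and lower bounds meet at 2, so that is the treewidth.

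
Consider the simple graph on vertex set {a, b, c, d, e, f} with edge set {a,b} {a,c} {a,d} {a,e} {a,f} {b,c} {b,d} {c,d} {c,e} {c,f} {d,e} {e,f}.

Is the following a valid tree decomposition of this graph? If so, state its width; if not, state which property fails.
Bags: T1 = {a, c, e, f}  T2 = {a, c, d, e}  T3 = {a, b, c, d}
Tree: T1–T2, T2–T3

Vertex coverage: the bags together contain {a, b, c, d, e, f}, the full vertex set. Edge coverage: each edge of G has both endpoints in at least one bag. Running intersection: for every vertex, the bags containing it form a connected subtree. All three properties hold, so this is a valid tree decomposition of width max|bag| − 1 = 3, and hence tw(G) ≤ 3.

Yes; width 3.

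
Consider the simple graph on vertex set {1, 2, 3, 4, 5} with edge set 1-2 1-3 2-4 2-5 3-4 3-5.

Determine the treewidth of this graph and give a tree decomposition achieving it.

The largest bag has 3 vertices, giving width 2; this decomposition certifies tw(G) ≤ 2. For the lower bound, G contains the cycle 1–2–4–3–1, so G is not a forest; only forests have treewidth ≤ 1, hence tw(G) ≥ 2. Combining the bounds, tw(G) = 2.

Treewidth 2.
One such decomposition:
Bags: B1 = {1, 2, 3}  B2 = {2, 3, 4}  B3 = {2, 3, 5}
Tree: B1–B2, B2–B3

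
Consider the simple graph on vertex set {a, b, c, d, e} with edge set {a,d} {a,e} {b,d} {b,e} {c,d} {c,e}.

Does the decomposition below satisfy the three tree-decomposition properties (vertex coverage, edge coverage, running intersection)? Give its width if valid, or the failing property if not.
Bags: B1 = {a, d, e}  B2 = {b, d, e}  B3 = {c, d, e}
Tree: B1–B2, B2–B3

Yes; width 2.

Every vertex of G appears in some bag (union = {a, b, c, d, e}); every edge is covered by a bag; and for each vertex v the set of bags containing v is connected in the bag tree. The decomposition is therefore valid. The largest bag has 3 vertices, so the width is 2.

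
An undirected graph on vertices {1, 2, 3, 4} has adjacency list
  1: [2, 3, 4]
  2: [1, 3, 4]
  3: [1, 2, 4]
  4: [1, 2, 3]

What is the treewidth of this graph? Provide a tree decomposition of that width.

With just one bag of size 4, the width is 4 − 1 = 3, so tw(G) ≤ 3. On the other hand G contains the 4-clique {1, 2, 3, 4}. A clique must lie in a single bag of any decomposition, so no decomposition can have width below 3. Therefore the treewidth is 3.

Treewidth 3.
One such decomposition:
Bags: B1 = {1, 2, 3, 4}
Tree: (single bag)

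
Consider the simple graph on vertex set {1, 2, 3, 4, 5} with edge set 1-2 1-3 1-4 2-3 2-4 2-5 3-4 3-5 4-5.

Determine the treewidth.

3

A width-3 tree decomposition is:
Bags: B1 = {1, 2, 3, 4}  B2 = {2, 3, 4, 5}
Tree: B1–B2
Each bag holds 4 vertices, so the decomposition has width 3, which upper-bounds the treewidth. Conversely, {1, 2, 3, 4} is a clique of size 4, and the vertices of any clique must share a bag in every tree decomposition; so some bag has ≥ 4 vertices and tw(G) ≥ 3. The upper and lower bounds meet at 3, so that is the treewidth.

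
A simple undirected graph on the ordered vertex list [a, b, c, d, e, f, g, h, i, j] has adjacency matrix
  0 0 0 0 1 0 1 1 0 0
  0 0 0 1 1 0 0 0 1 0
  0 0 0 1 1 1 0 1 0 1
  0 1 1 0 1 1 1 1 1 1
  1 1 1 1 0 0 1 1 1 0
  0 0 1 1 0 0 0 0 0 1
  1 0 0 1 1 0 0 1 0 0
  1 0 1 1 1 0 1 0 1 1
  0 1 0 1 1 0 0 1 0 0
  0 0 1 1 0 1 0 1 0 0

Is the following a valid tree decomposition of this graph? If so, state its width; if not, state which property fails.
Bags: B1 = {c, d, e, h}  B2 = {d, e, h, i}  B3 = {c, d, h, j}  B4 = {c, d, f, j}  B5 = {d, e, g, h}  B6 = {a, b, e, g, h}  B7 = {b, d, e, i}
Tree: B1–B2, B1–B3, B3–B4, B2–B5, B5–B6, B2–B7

No — bags containing vertex b are not connected in the tree.

A tree decomposition must satisfy three properties: every vertex lies in some bag; for every edge, both endpoints lie together in some bag; and for every vertex, the bags containing it form a connected subtree. Here bags containing vertex b are not connected in the tree, so the decomposition is invalid.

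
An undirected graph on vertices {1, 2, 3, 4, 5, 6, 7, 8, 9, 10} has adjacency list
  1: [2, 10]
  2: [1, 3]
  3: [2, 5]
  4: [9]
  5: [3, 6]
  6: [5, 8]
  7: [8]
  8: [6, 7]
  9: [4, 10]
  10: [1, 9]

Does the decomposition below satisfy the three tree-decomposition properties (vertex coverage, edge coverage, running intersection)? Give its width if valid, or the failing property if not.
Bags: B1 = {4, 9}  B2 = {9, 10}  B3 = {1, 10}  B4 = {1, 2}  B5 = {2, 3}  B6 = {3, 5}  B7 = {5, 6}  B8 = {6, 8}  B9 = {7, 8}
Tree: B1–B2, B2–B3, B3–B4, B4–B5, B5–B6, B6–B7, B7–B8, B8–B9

Yes; width 1.

Checking the three conditions: (i) the bags cover all of {1, 2, 3, 4, 5, 6, 7, 8, 9, 10}; (ii) for each edge, some bag contains both endpoints; (iii) the bags containing any fixed vertex form a subtree. All hold, so the decomposition is valid with width 2 − 1 = 1.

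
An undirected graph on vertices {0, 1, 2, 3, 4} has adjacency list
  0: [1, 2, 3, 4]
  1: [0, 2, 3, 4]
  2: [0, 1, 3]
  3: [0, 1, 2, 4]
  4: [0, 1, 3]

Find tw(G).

3

A width-3 tree decomposition is:
Bags: B1 = {0, 1, 2, 3}  B2 = {0, 1, 3, 4}
Tree: B1–B2
Every bag has size at most 4, so the width is 4 − 1 = 3 and tw(G) ≤ 3. For the lower bound, the 4 vertices {0, 1, 2, 3} are pairwise adjacent, and any tree decomposition puts a clique entirely inside one bag — forcing width ≥ 3. Therefore the treewidth is 3.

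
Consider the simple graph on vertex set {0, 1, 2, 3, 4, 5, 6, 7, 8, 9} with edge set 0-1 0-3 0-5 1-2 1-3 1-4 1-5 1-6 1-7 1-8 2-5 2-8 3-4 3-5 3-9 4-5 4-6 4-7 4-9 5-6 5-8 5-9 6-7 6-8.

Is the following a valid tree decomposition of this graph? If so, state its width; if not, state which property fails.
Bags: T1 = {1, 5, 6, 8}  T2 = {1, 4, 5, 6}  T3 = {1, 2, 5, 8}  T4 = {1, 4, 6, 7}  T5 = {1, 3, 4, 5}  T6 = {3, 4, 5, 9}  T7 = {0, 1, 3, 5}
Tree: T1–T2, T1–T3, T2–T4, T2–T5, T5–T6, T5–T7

Yes; width 3.

Checking the three conditions: (i) the bags cover all of {0, 1, 2, 3, 4, 5, 6, 7, 8, 9}; (ii) for each edge, some bag contains both endpoints; (iii) the bags containing any fixed vertex form a subtree. All hold, so the decomposition is valid with width 4 − 1 = 3.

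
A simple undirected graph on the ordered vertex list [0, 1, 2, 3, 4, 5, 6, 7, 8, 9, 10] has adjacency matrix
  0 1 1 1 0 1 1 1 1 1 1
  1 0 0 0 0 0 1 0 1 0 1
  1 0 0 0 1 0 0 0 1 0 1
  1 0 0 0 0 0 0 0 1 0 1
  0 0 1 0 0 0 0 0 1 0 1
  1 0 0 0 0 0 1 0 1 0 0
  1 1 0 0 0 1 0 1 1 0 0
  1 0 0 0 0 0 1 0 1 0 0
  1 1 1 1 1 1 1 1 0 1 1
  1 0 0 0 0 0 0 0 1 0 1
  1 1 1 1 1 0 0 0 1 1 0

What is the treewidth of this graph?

A width-3 tree decomposition is:
Bags: B1 = {0, 1, 6, 8}  B2 = {0, 1, 8, 10}  B3 = {0, 6, 7, 8}  B4 = {0, 3, 8, 10}  B5 = {0, 8, 9, 10}  B6 = {0, 2, 8, 10}  B7 = {0, 5, 6, 8}  B8 = {2, 4, 8, 10}
Tree: B1–B2, B1–B3, B2–B4, B4–B5, B5–B6, B1–B7, B6–B8
The largest bag has 4 vertices, giving width 3; this decomposition certifies tw(G) ≤ 3. Conversely, {0, 1, 8, 10} is a clique of size 4, and the vertices of any clique must share a bag in every tree decomposition; so some bag has ≥ 4 vertices and tw(G) ≥ 3. Hence tw(G) = 3 exactly.

3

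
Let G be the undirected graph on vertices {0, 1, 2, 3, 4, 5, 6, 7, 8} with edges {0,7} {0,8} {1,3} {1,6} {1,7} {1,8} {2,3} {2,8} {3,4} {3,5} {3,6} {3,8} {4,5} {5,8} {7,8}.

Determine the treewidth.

A width-2 tree decomposition is:
Bags: B1 = {1, 3, 8}  B2 = {1, 3, 6}  B3 = {2, 3, 8}  B4 = {1, 7, 8}  B5 = {3, 5, 8}  B6 = {3, 4, 5}  B7 = {0, 7, 8}
Tree: B1–B2, B1–B3, B1–B4, B1–B5, B5–B6, B4–B7
Each bag holds 3 vertices, so the decomposition has width 2, which upper-bounds the treewidth. Conversely, {0, 7, 8} is a clique of size 3, and the vertices of any clique must share a bag in every tree decomposition; so some bag has ≥ 3 vertices and tw(G) ≥ 2. Hence tw(G) = 2 exactly.

2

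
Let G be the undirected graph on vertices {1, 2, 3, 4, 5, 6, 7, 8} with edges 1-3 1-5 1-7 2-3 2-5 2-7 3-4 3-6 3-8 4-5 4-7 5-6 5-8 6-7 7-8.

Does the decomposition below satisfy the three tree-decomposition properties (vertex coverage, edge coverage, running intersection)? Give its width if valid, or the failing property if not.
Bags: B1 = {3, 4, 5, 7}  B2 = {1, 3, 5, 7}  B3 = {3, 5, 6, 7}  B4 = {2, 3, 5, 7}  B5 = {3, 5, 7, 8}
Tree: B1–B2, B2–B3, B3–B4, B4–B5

Vertex coverage: the bags together contain {1, 2, 3, 4, 5, 6, 7, 8}, the full vertex set. Edge coverage: each edge of G has both endpoints in at least one bag. Running intersection: for every vertex, the bags containing it form a connected subtree. All three properties hold, so this is a valid tree decomposition of width max|bag| − 1 = 3, and hence tw(G) ≤ 3.

Yes; width 3.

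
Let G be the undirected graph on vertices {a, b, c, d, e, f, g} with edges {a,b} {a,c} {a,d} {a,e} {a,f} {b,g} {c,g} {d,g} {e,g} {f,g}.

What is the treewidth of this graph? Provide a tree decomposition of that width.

Treewidth 2.
One such decomposition:
Bags: B1 = {a, e, g}  B2 = {a, c, g}  B3 = {a, d, g}  B4 = {a, f, g}  B5 = {a, b, g}
Tree: B1–B2, B2–B3, B3–B4, B4–B5

The largest bag has 3 vertices, giving width 2; this decomposition certifies tw(G) ≤ 2. Since g–e–a–c–g is a cycle in G, G is not acyclic. Forests are exactly the graphs of treewidth ≤ 1, so tw(G) ≥ 2. Combining the bounds, tw(G) = 2.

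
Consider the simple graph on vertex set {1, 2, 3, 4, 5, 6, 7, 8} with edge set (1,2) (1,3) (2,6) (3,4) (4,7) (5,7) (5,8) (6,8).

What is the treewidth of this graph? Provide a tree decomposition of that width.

Every bag has size at most 3, so the width is 3 − 1 = 2 and tw(G) ≤ 2. For the lower bound, G contains the cycle 3–1–2–6–8–5–7–4–3, so G is not a forest; only forests have treewidth ≤ 1, hence tw(G) ≥ 2. Hence tw(G) = 2 exactly.

Treewidth 2.
One such decomposition:
Bags: B1 = {1, 2, 3}  B2 = {2, 3, 6}  B3 = {3, 6, 8}  B4 = {3, 5, 8}  B5 = {3, 5, 7}  B6 = {3, 4, 7}
Tree: B1–B2, B2–B3, B3–B4, B4–B5, B5–B6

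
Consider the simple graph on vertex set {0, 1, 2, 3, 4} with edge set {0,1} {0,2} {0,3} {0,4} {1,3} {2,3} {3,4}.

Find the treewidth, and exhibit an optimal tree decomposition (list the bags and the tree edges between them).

The largest bag has 3 vertices, giving width 2; this decomposition certifies tw(G) ≤ 2. Conversely, {0, 1, 3} is a clique of size 3, and the vertices of any clique must share a bag in every tree decomposition; so some bag has ≥ 3 vertices and tw(G) ≥ 2. The upper and lower bounds meet at 2, so that is the treewidth.

Treewidth 2.
One optimal decomposition is:
Bags: B1 = {0, 3, 4}  B2 = {0, 2, 3}  B3 = {0, 1, 3}
Tree: B1–B2, B1–B3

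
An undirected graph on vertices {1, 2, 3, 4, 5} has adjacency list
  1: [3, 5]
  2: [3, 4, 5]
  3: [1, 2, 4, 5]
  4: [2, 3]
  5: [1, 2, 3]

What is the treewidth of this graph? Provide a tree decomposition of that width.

The largest bag has 3 vertices, giving width 2; this decomposition certifies tw(G) ≤ 2. Conversely, {1, 3, 5} is a clique of size 3, and the vertices of any clique must share a bag in every tree decomposition; so some bag has ≥ 3 vertices and tw(G) ≥ 2. The upper and lower bounds meet at 2, so that is the treewidth.

Treewidth 2.
One optimal decomposition is:
Bags: B1 = {2, 3, 5}  B2 = {2, 3, 4}  B3 = {1, 3, 5}
Tree: B1–B2, B1–B3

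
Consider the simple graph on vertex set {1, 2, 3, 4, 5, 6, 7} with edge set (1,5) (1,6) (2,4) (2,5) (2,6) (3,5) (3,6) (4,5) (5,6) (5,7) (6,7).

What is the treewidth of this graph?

2

A width-2 tree decomposition is:
Bags: B1 = {3, 5, 6}  B2 = {2, 5, 6}  B3 = {5, 6, 7}  B4 = {1, 5, 6}  B5 = {2, 4, 5}
Tree: B1–B2, B2–B3, B3–B4, B2–B5
Every bag has size at most 3, so the width is 3 − 1 = 2 and tw(G) ≤ 2. Conversely, {2, 4, 5} is a clique of size 3, and the vertices of any clique must share a bag in every tree decomposition; so some bag has ≥ 3 vertices and tw(G) ≥ 2. Therefore the treewidth is 2.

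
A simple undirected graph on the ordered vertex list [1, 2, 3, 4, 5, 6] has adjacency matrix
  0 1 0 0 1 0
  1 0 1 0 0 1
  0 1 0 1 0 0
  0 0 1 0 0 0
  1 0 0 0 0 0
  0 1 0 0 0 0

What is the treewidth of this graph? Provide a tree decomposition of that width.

Each bag holds 2 vertices, so the decomposition has width 1, which upper-bounds the treewidth. Any graph with an edge has treewidth ≥ 1, and G has the edge 1–2. The upper and lower bounds meet at 1, so that is the treewidth.

Treewidth 1.
Bags: B1 = {1, 2}  B2 = {1, 5}  B3 = {2, 6}  B4 = {2, 3}  B5 = {3, 4}
Tree: B1–B2, B1–B3, B1–B4, B4–B5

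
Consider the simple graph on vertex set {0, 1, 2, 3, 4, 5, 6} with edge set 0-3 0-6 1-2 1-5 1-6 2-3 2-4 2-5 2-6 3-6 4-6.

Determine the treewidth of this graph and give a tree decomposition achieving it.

Every bag has size at most 3, so the width is 3 − 1 = 2 and tw(G) ≤ 2. Conversely, {0, 3, 6} is a clique of size 3, and the vertices of any clique must share a bag in every tree decomposition; so some bag has ≥ 3 vertices and tw(G) ≥ 2. Combining the bounds, tw(G) = 2.

Treewidth 2.
One such decomposition:
Bags: B1 = {1, 2, 6}  B2 = {2, 3, 6}  B3 = {1, 2, 5}  B4 = {0, 3, 6}  B5 = {2, 4, 6}
Tree: B1–B2, B1–B3, B2–B4, B2–B5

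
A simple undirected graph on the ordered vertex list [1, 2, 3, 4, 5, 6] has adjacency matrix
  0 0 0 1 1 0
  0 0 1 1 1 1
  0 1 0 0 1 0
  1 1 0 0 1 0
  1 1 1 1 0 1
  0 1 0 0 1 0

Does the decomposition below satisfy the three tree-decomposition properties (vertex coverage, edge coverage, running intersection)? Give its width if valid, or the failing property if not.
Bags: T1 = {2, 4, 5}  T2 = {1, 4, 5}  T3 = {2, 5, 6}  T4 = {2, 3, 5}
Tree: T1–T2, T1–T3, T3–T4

Yes; width 2.

Vertex coverage: the bags together contain {1, 2, 3, 4, 5, 6}, the full vertex set. Edge coverage: each edge of G has both endpoints in at least one bag. Running intersection: for every vertex, the bags containing it form a connected subtree. All three properties hold, so this is a valid tree decomposition of width max|bag| − 1 = 2, and hence tw(G) ≤ 2.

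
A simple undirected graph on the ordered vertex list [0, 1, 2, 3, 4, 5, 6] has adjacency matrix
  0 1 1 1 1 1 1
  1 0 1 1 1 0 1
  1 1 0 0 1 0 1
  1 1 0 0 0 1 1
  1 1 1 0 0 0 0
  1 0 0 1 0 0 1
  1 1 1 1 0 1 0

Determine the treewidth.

A width-3 tree decomposition is:
Bags: B1 = {0, 1, 3, 6}  B2 = {0, 1, 2, 6}  B3 = {0, 1, 2, 4}  B4 = {0, 3, 5, 6}
Tree: B1–B2, B2–B3, B1–B4
Each bag holds 4 vertices, so the decomposition has width 3, which upper-bounds the treewidth. For the lower bound, the 4 vertices {0, 1, 2, 4} are pairwise adjacent, and any tree decomposition puts a clique entirely inside one bag — forcing width ≥ 3. The upper and lower bounds meet at 3, so that is the treewidth.

3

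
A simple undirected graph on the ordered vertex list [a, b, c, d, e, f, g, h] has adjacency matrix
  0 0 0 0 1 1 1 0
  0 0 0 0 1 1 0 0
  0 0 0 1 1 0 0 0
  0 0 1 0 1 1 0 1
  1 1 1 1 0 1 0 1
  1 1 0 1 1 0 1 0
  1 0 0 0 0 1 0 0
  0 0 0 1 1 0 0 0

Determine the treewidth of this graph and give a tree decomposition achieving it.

Treewidth 2.
One such decomposition:
Bags: B1 = {d, e, f}  B2 = {d, e, h}  B3 = {c, d, e}  B4 = {a, e, f}  B5 = {b, e, f}  B6 = {a, f, g}
Tree: B1–B2, B2–B3, B1–B4, B1–B5, B4–B6

Every bag has size at most 3, so the width is 3 − 1 = 2 and tw(G) ≤ 2. Conversely, {a, f, g} is a clique of size 3, and the vertices of any clique must share a bag in every tree decomposition; so some bag has ≥ 3 vertices and tw(G) ≥ 2. The upper and lower bounds meet at 2, so that is the treewidth.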